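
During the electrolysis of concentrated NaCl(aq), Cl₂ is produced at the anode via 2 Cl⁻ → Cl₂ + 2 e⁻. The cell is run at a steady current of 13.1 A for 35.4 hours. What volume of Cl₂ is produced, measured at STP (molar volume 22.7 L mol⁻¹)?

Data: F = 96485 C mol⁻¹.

196 L

Q = I·t = 13.10 A × 127440 s = 1669000 C.
n(e⁻) = Q/F = 1669000 / 96485 = 17.30 mol.
2 electrons are transferred per Cl₂ molecule, so n(Cl₂) = 17.30 / 2 = 8.651 mol.
V = n × V_m = 8.651 × 22.7 = 196 L.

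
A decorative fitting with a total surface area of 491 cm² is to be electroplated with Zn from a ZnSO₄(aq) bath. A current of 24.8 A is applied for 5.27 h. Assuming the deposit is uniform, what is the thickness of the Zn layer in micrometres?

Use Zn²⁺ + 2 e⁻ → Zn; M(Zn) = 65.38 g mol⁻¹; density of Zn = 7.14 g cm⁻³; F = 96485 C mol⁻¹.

455 μm

Q = I·t = 24.80 × 18972 = 470500 C; n(e⁻) = 4.876 mol.
n(Zn) = n(e⁻)/2 = 2.438 mol, so m = 2.438 × 65.38 = 159.4 g.
Volume = m/ρ = 159.4 / 7.14 = 22.33 cm³.
Thickness = V/A = 22.33 / 491 = 0.0455 cm = 455 μm.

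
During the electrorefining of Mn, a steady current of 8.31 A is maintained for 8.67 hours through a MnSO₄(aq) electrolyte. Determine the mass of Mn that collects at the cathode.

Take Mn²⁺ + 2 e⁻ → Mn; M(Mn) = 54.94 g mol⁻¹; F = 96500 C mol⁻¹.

Q = I·t = 8.310 A × 31212 s = 259400 C.
n(e⁻) = Q/F = 259400 / 96500 = 2.688 mol.
Mn²⁺ + 2 e⁻ → Mn, so n(Mn) = n(e⁻)/2 = 1.344 mol.
m = n·M = 1.344 × 54.94 = 73.8 g.

73.8 g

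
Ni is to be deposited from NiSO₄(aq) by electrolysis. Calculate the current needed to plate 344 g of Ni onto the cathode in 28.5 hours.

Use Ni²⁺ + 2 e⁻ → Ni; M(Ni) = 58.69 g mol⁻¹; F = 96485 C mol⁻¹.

n(Ni) = 344 / 58.69 = 5.861 mol.
n(e⁻) = 2 × 5.861 = 11.72 mol.
Q = n(e⁻)·F = 11.72 × 96485 = 1131000 C.
I = Q/t = 1131000 / 102600 s = 11.0 A.

11.0 A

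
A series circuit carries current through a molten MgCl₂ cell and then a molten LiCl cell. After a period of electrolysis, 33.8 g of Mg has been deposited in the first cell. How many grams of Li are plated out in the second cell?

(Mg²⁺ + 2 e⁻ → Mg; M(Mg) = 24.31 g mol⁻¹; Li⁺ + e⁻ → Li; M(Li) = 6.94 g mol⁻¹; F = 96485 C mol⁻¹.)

19.3 g

n(Mg) = 33.8 / 24.31 = 1.390 mol.
Since Mg²⁺ + 2 e⁻ → Mg, n(e⁻) passed = 2 × 1.390 = 2.781 mol.
Cells in series carry the same charge, so the same 2.781 mol of electrons passes through cell 2.
Li⁺ + e⁻ → Li, so n(Li) = 2.781 / 1 = 2.781 mol.
m(Li) = 2.781 × 6.94 = 19.3 g.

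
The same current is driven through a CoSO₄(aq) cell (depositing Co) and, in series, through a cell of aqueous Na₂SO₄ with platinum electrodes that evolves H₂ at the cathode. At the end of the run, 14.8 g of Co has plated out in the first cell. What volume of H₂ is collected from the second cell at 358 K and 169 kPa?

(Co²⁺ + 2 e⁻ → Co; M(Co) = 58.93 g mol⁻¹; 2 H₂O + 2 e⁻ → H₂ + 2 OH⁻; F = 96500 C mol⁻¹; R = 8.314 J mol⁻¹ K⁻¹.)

n(Co) = 14.8 / 58.93 = 0.2511 mol, so n(e⁻) = 2 × 0.2511 = 0.5023 mol.
The cells are in series, so the same 0.5023 mol of electrons passes through the second cell.
2 H₂O + 2 e⁻ → H₂ + 2 OH⁻ — 2 mol e⁻ per mol H₂, so n(H₂) = 0.5023/2 = 0.2511 mol.
V = nRT/P = (0.2511 × 8.314 × 358) / (169 × 10³) = 0.00442 m³ = 4.42 L.

4.42 L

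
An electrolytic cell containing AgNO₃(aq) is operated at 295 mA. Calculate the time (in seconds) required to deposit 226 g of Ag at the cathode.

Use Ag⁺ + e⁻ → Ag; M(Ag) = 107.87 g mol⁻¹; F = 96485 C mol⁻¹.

n(Ag) = m/M = 226 / 107.87 = 2.095 mol.
Each Ag atom requires 1 electron, so n(e⁻) = 1 × 2.095 = 2.095 mol.
Q = n(e⁻)·F = 2.095 × 96485 = 202100 C.
t = Q/I = 202100 / 0.2950 A = 685200 s.

6.85 × 10⁵ s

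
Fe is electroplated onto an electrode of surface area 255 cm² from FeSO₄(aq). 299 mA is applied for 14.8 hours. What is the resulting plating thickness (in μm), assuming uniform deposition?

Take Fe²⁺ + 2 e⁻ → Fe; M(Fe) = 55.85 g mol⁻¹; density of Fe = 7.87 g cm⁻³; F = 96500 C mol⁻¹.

23.0 μm

Q = I·t = 0.2990 × 53280 = 15930 C; n(e⁻) = 0.1651 mol.
n(Fe) = n(e⁻)/2 = 0.08254 mol, so m = 0.08254 × 55.85 = 4.610 g.
Volume = m/ρ = 4.610 / 7.87 = 0.5858 cm³.
Thickness = V/A = 0.5858 / 255 = 0.00230 cm = 23.0 μm.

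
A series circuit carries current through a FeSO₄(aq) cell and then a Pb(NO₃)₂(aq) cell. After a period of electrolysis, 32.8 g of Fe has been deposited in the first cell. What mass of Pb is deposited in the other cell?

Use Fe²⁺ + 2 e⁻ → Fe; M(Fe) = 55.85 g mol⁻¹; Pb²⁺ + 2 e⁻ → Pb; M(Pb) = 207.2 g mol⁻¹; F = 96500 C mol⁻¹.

n(Fe) = 32.8 / 55.85 = 0.5873 mol.
Since Fe²⁺ + 2 e⁻ → Fe, n(e⁻) passed = 2 × 0.5873 = 1.175 mol.
Cells in series carry the same charge, so the same 1.175 mol of electrons passes through cell 2.
Pb²⁺ + 2 e⁻ → Pb, so n(Pb) = 1.175 / 2 = 0.5873 mol.
m(Pb) = 0.5873 × 207.2 = 122 g.

122 g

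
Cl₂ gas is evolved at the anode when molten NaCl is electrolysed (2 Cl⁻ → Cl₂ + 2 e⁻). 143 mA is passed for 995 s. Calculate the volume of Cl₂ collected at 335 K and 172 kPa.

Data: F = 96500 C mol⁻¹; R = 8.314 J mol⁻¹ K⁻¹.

0.0119 L

Q = I·t = 0.1430 A × 995.00 s = 142.3 C.
n(e⁻) = Q/F = 142.3 / 96500 = 0.001474 mol.
2 electrons are transferred per Cl₂ molecule, so n(Cl₂) = 0.001474 / 2 = 0.0007372 mol.
V = nRT/P = (0.0007372 × 8.314 × 335) / (172 × 10³ Pa) = 1.19 × 10⁻⁵ m³ = 0.0119 L.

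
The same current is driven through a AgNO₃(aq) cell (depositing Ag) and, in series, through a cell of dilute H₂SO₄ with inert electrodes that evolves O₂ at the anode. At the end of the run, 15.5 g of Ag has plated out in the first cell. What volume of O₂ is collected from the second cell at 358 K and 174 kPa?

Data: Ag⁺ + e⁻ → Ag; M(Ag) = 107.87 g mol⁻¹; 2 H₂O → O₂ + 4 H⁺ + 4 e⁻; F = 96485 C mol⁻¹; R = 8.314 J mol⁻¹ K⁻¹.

n(Ag) = 15.5 / 107.87 = 0.1437 mol, so n(e⁻) = 1 × 0.1437 = 0.1437 mol.
The cells are in series, so the same 0.1437 mol of electrons passes through the second cell.
2 H₂O → O₂ + 4 H⁺ + 4 e⁻ — 4 mol e⁻ per mol O₂, so n(O₂) = 0.1437/4 = 0.03592 mol.
V = nRT/P = (0.03592 × 8.314 × 358) / (174 × 10³) = 6.14 × 10⁻⁴ m³ = 0.614 L.

0.614 L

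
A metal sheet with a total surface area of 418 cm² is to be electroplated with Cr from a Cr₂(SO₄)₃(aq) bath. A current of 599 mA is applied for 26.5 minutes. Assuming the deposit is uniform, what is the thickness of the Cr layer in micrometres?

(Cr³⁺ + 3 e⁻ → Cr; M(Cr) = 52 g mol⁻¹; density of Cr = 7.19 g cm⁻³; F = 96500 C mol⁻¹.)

Q = I·t = 0.5990 × 1590.0 = 952.4 C; n(e⁻) = 0.009870 mol.
n(Cr) = n(e⁻)/3 = 0.003290 mol, so m = 0.003290 × 52 = 0.1711 g.
Volume = m/ρ = 0.1711 / 7.19 = 0.02379 cm³.
Thickness = V/A = 0.02379 / 418 = 5.69 × 10⁻⁵ cm = 0.569 μm.

0.569 μm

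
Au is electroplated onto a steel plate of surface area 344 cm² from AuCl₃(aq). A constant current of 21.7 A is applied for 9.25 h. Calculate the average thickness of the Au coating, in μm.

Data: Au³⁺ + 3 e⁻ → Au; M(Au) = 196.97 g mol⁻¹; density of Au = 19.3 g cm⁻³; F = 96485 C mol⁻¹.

741 μm

Q = I·t = 21.70 × 33300 = 722600 C; n(e⁻) = 7.489 mol.
n(Au) = n(e⁻)/3 = 2.496 mol, so m = 2.496 × 196.97 = 491.7 g.
Volume = m/ρ = 491.7 / 19.3 = 25.48 cm³.
Thickness = V/A = 25.48 / 344 = 0.0741 cm = 741 μm.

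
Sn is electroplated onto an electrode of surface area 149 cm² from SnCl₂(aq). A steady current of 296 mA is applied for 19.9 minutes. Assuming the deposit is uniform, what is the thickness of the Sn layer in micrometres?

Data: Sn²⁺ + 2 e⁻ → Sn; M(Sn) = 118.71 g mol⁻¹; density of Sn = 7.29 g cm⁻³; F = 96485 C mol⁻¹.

2.00 μm

Q = I·t = 0.2960 × 1194.0 = 353.4 C; n(e⁻) = 0.003663 mol.
n(Sn) = n(e⁻)/2 = 0.001831 mol, so m = 0.001831 × 118.71 = 0.2174 g.
Volume = m/ρ = 0.2174 / 7.29 = 0.02982 cm³.
Thickness = V/A = 0.02982 / 149 = 2.00 × 10⁻⁴ cm = 2.00 μm.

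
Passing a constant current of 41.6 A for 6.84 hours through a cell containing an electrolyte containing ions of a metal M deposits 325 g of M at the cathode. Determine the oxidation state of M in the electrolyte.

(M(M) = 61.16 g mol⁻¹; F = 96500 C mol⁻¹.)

Q = I·t = 41.60 A × 24624 s = 1024000 C, so n(e⁻) = 1024000/96500 = 10.62 mol.
n(M) deposited = 325 / 61.16 = 5.314 mol.
Electrons per atom = n(e⁻)/n(M) = 10.62 / 5.314 = 2.00 ≈ 2, so the ion is M²⁺.

+2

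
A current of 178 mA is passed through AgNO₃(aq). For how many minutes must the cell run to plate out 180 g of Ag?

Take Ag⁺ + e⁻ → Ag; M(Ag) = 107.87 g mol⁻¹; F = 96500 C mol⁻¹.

n(Ag) = m/M = 180 / 107.87 = 1.669 mol.
Each Ag atom requires 1 electron, so n(e⁻) = 1 × 1.669 = 1.669 mol.
Q = n(e⁻)·F = 1.669 × 96500 = 161000 C.
t = Q/I = 161000 / 0.1780 A = 904600 s = 15100 min.

15100 min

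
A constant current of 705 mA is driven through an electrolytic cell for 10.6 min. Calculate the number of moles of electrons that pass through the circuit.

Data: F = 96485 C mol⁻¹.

Q = I·t = 0.7050 A × 636.00 s = 448.4 C.
n(e⁻) = Q/F = 448.4 / 96485 = 0.00465 mol.

0.00465 mol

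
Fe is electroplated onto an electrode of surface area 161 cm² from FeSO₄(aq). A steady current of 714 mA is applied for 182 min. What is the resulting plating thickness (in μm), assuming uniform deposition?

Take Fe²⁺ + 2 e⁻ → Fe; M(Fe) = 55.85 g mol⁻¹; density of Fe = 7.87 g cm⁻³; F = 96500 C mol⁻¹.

17.8 μm

Q = I·t = 0.7140 × 10920 = 7797 C; n(e⁻) = 0.08080 mol.
n(Fe) = n(e⁻)/2 = 0.04040 mol, so m = 0.04040 × 55.85 = 2.256 g.
Volume = m/ρ = 2.256 / 7.87 = 0.2867 cm³.
Thickness = V/A = 0.2867 / 161 = 0.00178 cm = 17.8 μm.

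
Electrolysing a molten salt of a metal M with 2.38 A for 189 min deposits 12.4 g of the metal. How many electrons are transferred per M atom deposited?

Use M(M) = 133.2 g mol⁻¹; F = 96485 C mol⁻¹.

Q = I·t = 2.380 A × 11340 s = 26990 C, so n(e⁻) = 26990/96485 = 0.2797 mol.
n(M) deposited = 12.4 / 133.2 = 0.09309 mol.
Electrons per atom = n(e⁻)/n(M) = 0.2797 / 0.09309 = 3.00 ≈ 3, so the ion is M³⁺.

3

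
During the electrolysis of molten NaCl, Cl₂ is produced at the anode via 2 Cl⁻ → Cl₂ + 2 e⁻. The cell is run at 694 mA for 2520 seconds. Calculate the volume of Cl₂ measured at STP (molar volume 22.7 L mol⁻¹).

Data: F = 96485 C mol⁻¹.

0.206 L

Q = I·t = 0.6940 A × 2520.0 s = 1749 C.
n(e⁻) = Q/F = 1749 / 96485 = 0.01813 mol.
2 electrons are transferred per Cl₂ molecule, so n(Cl₂) = 0.01813 / 2 = 0.009063 mol.
V = n × V_m = 0.009063 × 22.7 = 0.206 L.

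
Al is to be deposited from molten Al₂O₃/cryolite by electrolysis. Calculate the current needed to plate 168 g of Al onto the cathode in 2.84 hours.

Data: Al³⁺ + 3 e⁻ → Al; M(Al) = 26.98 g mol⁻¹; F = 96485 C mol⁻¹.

176 A

n(Al) = 168 / 26.98 = 6.227 mol.
n(e⁻) = 3 × 6.227 = 18.68 mol.
Q = n(e⁻)·F = 18.68 × 96485 = 1802000 C.
I = Q/t = 1802000 / 10224 s = 176 A.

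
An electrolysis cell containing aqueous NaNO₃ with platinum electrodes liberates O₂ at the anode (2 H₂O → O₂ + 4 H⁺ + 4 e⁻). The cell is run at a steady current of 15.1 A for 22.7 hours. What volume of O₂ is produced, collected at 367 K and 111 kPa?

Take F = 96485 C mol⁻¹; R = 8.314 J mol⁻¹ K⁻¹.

Q = I·t = 15.10 A × 81720 s = 1234000 C.
n(e⁻) = Q/F = 1234000 / 96485 = 12.79 mol.
4 electrons are transferred per O₂ molecule, so n(O₂) = 12.79 / 4 = 3.197 mol.
V = nRT/P = (3.197 × 8.314 × 367) / (111 × 10³ Pa) = 0.0879 m³ = 87.9 L.

87.9 L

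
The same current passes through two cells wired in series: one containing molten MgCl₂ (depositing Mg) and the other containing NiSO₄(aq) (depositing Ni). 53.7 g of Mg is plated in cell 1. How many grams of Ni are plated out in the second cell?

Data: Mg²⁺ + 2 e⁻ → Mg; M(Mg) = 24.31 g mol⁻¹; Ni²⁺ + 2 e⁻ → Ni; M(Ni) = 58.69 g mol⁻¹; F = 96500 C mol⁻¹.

130 g

n(Mg) = 53.7 / 24.31 = 2.209 mol.
Since Mg²⁺ + 2 e⁻ → Mg, n(e⁻) passed = 2 × 2.209 = 4.418 mol.
Cells in series carry the same charge, so the same 4.418 mol of electrons passes through cell 2.
Ni²⁺ + 2 e⁻ → Ni, so n(Ni) = 4.418 / 2 = 2.209 mol.
m(Ni) = 2.209 × 58.69 = 130 g.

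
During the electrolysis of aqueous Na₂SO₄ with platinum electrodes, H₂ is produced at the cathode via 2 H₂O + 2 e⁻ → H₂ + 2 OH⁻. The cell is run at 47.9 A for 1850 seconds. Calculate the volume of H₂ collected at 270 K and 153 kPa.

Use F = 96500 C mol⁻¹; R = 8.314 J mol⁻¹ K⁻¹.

Q = I·t = 47.90 A × 1850.0 s = 88620 C.
n(e⁻) = Q/F = 88620 / 96500 = 0.9183 mol.
2 electrons are transferred per H₂ molecule, so n(H₂) = 0.9183 / 2 = 0.4591 mol.
V = nRT/P = (0.4591 × 8.314 × 270) / (153 × 10³ Pa) = 0.00674 m³ = 6.74 L.

6.74 L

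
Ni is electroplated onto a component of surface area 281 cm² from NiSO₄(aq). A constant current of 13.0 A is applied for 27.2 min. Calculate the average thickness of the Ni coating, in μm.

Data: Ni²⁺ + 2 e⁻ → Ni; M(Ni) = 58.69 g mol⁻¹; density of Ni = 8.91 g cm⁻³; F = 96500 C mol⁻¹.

25.8 μm

Q = I·t = 13.00 × 1632.0 = 21220 C; n(e⁻) = 0.2199 mol.
n(Ni) = n(e⁻)/2 = 0.1099 mol, so m = 0.1099 × 58.69 = 6.452 g.
Volume = m/ρ = 6.452 / 8.91 = 0.7241 cm³.
Thickness = V/A = 0.7241 / 281 = 0.00258 cm = 25.8 μm.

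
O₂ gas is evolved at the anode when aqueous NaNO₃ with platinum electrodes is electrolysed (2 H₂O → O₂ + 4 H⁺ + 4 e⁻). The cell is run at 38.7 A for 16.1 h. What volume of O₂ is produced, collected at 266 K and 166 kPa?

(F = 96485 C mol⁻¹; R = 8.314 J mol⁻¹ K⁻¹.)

77.4 L

Q = I·t = 38.70 A × 57960 s = 2243000 C.
n(e⁻) = Q/F = 2243000 / 96485 = 23.25 mol.
4 electrons are transferred per O₂ molecule, so n(O₂) = 23.25 / 4 = 5.812 mol.
V = nRT/P = (5.812 × 8.314 × 266) / (166 × 10³ Pa) = 0.0774 m³ = 77.4 L.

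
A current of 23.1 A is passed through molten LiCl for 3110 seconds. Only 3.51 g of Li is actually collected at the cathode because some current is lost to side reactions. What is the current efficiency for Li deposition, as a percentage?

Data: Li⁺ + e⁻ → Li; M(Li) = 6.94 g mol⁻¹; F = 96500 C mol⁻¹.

Q = I·t = 23.10 × 3110.0 = 71840 C; n(e⁻) = 71840/96500 = 0.7445 mol.
Theoretical n(Li) = n(e⁻)/1 = 0.7445 mol, i.e. m_theo = 0.7445 × 6.94 = 5.167 g.
Efficiency = m_actual / m_theo = 3.51 / 5.167 = 67.9 %.

67.9 %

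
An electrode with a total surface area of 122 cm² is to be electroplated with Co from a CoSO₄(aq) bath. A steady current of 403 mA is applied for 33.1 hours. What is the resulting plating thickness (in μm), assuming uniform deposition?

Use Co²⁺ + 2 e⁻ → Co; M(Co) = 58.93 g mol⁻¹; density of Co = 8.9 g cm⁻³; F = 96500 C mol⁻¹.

Q = I·t = 0.4030 × 119160 = 48020 C; n(e⁻) = 0.4976 mol.
n(Co) = n(e⁻)/2 = 0.2488 mol, so m = 0.2488 × 58.93 = 14.66 g.
Volume = m/ρ = 14.66 / 8.9 = 1.647 cm³.
Thickness = V/A = 1.647 / 122 = 0.0135 cm = 135 μm.

135 μm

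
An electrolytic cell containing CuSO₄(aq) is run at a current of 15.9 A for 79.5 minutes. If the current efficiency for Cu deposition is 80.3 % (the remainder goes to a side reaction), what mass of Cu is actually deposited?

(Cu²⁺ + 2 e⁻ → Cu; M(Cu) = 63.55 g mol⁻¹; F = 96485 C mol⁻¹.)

Q = I·t = 15.90 × 4770.0 = 75840 C.
n(e⁻) = 75840/96485 = 0.7861 mol; theoretically n(Cu) = 0.7861/2 = 0.3930 mol, m_theo = 24.98 g.
At 80.3 % efficiency, m_actual = 0.803 × 24.98 = 20.1 g.

20.1 g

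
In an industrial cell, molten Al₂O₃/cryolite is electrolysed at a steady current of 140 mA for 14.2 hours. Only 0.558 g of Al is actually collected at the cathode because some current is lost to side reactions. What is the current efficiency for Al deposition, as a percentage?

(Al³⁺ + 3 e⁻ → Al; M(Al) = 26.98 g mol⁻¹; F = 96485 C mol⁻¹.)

Q = I·t = 0.1400 × 51120 = 7157 C; n(e⁻) = 7157/96485 = 0.07418 mol.
Theoretical n(Al) = n(e⁻)/3 = 0.02473 mol, i.e. m_theo = 0.02473 × 26.98 = 0.6671 g.
Efficiency = m_actual / m_theo = 0.558 / 0.6671 = 83.6 %.

83.6 %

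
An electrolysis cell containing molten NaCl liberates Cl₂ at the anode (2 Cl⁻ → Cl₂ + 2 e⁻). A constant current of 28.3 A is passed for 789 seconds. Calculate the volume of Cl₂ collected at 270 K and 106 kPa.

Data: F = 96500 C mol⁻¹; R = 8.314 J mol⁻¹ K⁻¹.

Q = I·t = 28.30 A × 789.00 s = 22330 C.
n(e⁻) = Q/F = 22330 / 96500 = 0.2314 mol.
2 electrons are transferred per Cl₂ molecule, so n(Cl₂) = 0.2314 / 2 = 0.1157 mol.
V = nRT/P = (0.1157 × 8.314 × 270) / (106 × 10³ Pa) = 0.00245 m³ = 2.45 L.

2.45 L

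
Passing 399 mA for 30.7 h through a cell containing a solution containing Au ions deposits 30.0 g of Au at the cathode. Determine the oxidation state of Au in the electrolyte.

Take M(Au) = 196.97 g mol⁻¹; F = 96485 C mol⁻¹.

Q = I·t = 0.3990 A × 110520 s = 44100 C, so n(e⁻) = 44100/96485 = 0.4570 mol.
n(Au) deposited = 30.0 / 196.97 = 0.1523 mol.
Electrons per atom = n(e⁻)/n(Au) = 0.4570 / 0.1523 = 3.00 ≈ 3, so the ion is Au³⁺.

+3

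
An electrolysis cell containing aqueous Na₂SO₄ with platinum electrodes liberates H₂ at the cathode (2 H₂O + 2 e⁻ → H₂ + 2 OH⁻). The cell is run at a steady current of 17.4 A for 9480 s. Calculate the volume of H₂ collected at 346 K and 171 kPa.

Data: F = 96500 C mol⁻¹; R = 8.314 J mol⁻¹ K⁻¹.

14.4 L

Q = I·t = 17.40 A × 9480.0 s = 165000 C.
n(e⁻) = Q/F = 165000 / 96500 = 1.709 mol.
2 electrons are transferred per H₂ molecule, so n(H₂) = 1.709 / 2 = 0.8547 mol.
V = nRT/P = (0.8547 × 8.314 × 346) / (171 × 10³ Pa) = 0.0144 m³ = 14.4 L.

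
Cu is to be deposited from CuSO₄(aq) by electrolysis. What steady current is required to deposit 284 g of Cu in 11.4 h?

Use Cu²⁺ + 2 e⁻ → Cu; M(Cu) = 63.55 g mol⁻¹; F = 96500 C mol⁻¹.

n(Cu) = 284 / 63.55 = 4.469 mol.
n(e⁻) = 2 × 4.469 = 8.938 mol.
Q = n(e⁻)·F = 8.938 × 96500 = 862500 C.
I = Q/t = 862500 / 41040 s = 21.0 A.

21.0 A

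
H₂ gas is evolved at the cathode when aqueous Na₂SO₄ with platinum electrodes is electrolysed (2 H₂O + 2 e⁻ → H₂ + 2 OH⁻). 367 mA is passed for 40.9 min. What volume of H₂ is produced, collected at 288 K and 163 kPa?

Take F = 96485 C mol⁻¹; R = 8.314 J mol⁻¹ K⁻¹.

Q = I·t = 0.3670 A × 2454.0 s = 900.6 C.
n(e⁻) = Q/F = 900.6 / 96485 = 0.009334 mol.
2 electrons are transferred per H₂ molecule, so n(H₂) = 0.009334 / 2 = 0.004667 mol.
V = nRT/P = (0.004667 × 8.314 × 288) / (163 × 10³ Pa) = 6.86 × 10⁻⁵ m³ = 0.0686 L.

0.0686 L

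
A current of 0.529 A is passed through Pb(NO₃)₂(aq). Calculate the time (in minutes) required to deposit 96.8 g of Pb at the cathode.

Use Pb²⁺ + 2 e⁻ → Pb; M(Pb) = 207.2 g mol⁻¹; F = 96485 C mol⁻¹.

n(Pb) = m/M = 96.8 / 207.2 = 0.4672 mol.
Each Pb atom requires 2 electrons, so n(e⁻) = 2 × 0.4672 = 0.9344 mol.
Q = n(e⁻)·F = 0.9344 × 96485 = 90150 C.
t = Q/I = 90150 / 0.5290 A = 170400 s = 2840 min.

2840 min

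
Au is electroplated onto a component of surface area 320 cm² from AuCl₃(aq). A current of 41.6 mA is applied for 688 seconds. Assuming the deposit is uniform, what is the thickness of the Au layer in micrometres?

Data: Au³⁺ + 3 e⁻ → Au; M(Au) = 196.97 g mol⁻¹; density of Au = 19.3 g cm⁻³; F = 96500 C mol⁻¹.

0.0315 μm

Q = I·t = 0.04160 × 688.00 = 28.62 C; n(e⁻) = 0.0002966 mol.
n(Au) = n(e⁻)/3 = 0.00009886 mol, so m = 0.00009886 × 196.97 = 0.01947 g.
Volume = m/ρ = 0.01947 / 19.3 = 0.001009 cm³.
Thickness = V/A = 0.001009 / 320 = 3.15 × 10⁻⁶ cm = 0.0315 μm.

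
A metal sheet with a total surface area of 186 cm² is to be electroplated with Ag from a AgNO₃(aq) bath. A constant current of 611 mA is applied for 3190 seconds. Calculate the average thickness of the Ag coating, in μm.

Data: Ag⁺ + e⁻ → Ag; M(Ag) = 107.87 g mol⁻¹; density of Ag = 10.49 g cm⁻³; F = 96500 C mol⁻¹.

11.2 μm

Q = I·t = 0.6110 × 3190.0 = 1949 C; n(e⁻) = 0.02020 mol.
n(Ag) = n(e⁻)/1 = 0.02020 mol, so m = 0.02020 × 107.87 = 2.179 g.
Volume = m/ρ = 2.179 / 10.49 = 0.2077 cm³.
Thickness = V/A = 0.2077 / 186 = 0.00112 cm = 11.2 μm.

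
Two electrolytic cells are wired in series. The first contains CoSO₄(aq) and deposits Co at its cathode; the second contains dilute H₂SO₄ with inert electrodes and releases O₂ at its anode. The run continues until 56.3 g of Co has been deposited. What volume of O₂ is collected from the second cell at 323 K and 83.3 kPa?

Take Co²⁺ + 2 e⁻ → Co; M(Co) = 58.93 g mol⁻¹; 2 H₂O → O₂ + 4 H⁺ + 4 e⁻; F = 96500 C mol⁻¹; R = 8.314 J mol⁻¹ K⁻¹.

15.4 L

n(Co) = 56.3 / 58.93 = 0.9554 mol, so n(e⁻) = 2 × 0.9554 = 1.911 mol.
The cells are in series, so the same 1.911 mol of electrons passes through the second cell.
2 H₂O → O₂ + 4 H⁺ + 4 e⁻ — 4 mol e⁻ per mol O₂, so n(O₂) = 1.911/4 = 0.4777 mol.
V = nRT/P = (0.4777 × 8.314 × 323) / (83.3 × 10³) = 0.0154 m³ = 15.4 L.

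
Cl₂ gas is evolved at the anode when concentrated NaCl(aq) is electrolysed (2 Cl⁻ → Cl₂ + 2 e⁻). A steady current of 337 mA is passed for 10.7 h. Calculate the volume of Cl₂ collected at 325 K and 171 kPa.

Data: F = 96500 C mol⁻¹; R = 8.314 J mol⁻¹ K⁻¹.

Q = I·t = 0.3370 A × 38520 s = 12980 C.
n(e⁻) = Q/F = 12980 / 96500 = 0.1345 mol.
2 electrons are transferred per Cl₂ molecule, so n(Cl₂) = 0.1345 / 2 = 0.06726 mol.
V = nRT/P = (0.06726 × 8.314 × 325) / (171 × 10³ Pa) = 0.00106 m³ = 1.06 L.

1.06 L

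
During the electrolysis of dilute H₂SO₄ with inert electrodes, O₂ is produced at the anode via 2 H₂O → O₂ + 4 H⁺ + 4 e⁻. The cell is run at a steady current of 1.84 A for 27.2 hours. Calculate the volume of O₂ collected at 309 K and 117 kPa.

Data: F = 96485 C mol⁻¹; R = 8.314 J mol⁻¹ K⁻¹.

Q = I·t = 1.840 A × 97920 s = 180200 C.
n(e⁻) = Q/F = 180200 / 96485 = 1.867 mol.
4 electrons are transferred per O₂ molecule, so n(O₂) = 1.867 / 4 = 0.4668 mol.
V = nRT/P = (0.4668 × 8.314 × 309) / (117 × 10³ Pa) = 0.0103 m³ = 10.3 L.

10.3 L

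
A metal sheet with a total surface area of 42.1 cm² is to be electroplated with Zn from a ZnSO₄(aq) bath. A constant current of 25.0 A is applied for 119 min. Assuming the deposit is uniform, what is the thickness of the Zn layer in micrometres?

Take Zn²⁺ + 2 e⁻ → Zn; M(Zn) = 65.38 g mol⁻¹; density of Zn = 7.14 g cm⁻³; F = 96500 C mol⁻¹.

Q = I·t = 25.00 × 7140.0 = 178500 C; n(e⁻) = 1.850 mol.
n(Zn) = n(e⁻)/2 = 0.9249 mol, so m = 0.9249 × 65.38 = 60.47 g.
Volume = m/ρ = 60.47 / 7.14 = 8.469 cm³.
Thickness = V/A = 8.469 / 42.1 = 0.201 cm = 2010 μm.

2010 μm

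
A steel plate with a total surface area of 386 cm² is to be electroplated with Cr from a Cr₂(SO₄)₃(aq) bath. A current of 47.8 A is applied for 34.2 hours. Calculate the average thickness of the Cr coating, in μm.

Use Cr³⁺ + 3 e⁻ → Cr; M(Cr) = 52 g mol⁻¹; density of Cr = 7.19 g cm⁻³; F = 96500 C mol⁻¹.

3810 μm

Q = I·t = 47.80 × 123120 = 5885000 C; n(e⁻) = 60.99 mol.
n(Cr) = n(e⁻)/3 = 20.33 mol, so m = 20.33 × 52 = 1057 g.
Volume = m/ρ = 1057 / 7.19 = 147.0 cm³.
Thickness = V/A = 147.0 / 386 = 0.381 cm = 3810 μm.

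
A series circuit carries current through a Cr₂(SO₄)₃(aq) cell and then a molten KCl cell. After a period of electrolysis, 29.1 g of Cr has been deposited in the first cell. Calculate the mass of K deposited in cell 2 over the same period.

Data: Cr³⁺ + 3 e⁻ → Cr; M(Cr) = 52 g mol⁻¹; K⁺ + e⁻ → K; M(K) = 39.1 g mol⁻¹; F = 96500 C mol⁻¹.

65.6 g

n(Cr) = 29.1 / 52 = 0.5596 mol.
Since Cr³⁺ + 3 e⁻ → Cr, n(e⁻) passed = 3 × 0.5596 = 1.679 mol.
Cells in series carry the same charge, so the same 1.679 mol of electrons passes through cell 2.
K⁺ + e⁻ → K, so n(K) = 1.679 / 1 = 1.679 mol.
m(K) = 1.679 × 39.1 = 65.6 g.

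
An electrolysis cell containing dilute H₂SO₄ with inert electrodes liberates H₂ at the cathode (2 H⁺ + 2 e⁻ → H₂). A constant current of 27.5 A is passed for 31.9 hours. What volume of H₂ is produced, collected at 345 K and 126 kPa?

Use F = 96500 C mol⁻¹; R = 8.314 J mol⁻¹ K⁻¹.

373 L

Q = I·t = 27.50 A × 114840 s = 3158000 C.
n(e⁻) = Q/F = 3158000 / 96500 = 32.73 mol.
2 electrons are transferred per H₂ molecule, so n(H₂) = 32.73 / 2 = 16.36 mol.
V = nRT/P = (16.36 × 8.314 × 345) / (126 × 10³ Pa) = 0.373 m³ = 373 L.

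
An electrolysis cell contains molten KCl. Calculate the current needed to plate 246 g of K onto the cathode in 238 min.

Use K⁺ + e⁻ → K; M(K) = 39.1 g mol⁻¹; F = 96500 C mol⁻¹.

42.5 A

n(K) = 246 / 39.1 = 6.292 mol.
n(e⁻) = 1 × 6.292 = 6.292 mol.
Q = n(e⁻)·F = 6.292 × 96500 = 607100 C.
I = Q/t = 607100 / 14280 s = 42.5 A.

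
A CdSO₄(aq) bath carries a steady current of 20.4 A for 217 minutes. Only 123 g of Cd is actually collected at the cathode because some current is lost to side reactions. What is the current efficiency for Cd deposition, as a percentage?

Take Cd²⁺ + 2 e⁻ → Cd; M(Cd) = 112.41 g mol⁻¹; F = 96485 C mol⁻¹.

79.5 %

Q = I·t = 20.40 × 13020 = 265600 C; n(e⁻) = 265600/96485 = 2.753 mol.
Theoretical n(Cd) = n(e⁻)/2 = 1.376 mol, i.e. m_theo = 1.376 × 112.41 = 154.7 g.
Efficiency = m_actual / m_theo = 123 / 154.7 = 79.5 %.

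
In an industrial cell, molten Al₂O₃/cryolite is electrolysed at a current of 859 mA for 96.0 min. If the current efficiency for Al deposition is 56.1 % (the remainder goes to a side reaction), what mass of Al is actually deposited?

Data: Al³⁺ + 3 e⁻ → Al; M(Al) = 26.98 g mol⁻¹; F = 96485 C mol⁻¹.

Q = I·t = 0.8590 × 5760.0 = 4948 C.
n(e⁻) = 4948/96485 = 0.05128 mol; theoretically n(Al) = 0.05128/3 = 0.01709 mol, m_theo = 0.4612 g.
At 56.1 % efficiency, m_actual = 0.561 × 0.4612 = 0.259 g.

0.259 g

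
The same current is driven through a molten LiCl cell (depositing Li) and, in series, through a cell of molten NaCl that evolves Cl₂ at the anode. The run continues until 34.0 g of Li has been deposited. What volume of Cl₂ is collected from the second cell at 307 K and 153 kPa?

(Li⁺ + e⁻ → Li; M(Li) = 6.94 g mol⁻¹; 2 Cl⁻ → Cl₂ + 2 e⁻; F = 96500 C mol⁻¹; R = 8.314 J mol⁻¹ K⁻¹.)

40.9 L

n(Li) = 34.0 / 6.94 = 4.899 mol, so n(e⁻) = 1 × 4.899 = 4.899 mol.
The cells are in series, so the same 4.899 mol of electrons passes through the second cell.
2 Cl⁻ → Cl₂ + 2 e⁻ — 2 mol e⁻ per mol Cl₂, so n(Cl₂) = 4.899/2 = 2.450 mol.
V = nRT/P = (2.450 × 8.314 × 307) / (153 × 10³) = 0.0409 m³ = 40.9 L.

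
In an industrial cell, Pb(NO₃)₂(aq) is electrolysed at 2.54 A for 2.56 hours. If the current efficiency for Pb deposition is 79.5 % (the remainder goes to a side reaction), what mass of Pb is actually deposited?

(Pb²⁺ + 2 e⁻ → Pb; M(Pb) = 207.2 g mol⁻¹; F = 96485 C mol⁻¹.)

20.0 g

Q = I·t = 2.540 × 9216.0 = 23410 C.
n(e⁻) = 23410/96485 = 0.2426 mol; theoretically n(Pb) = 0.2426/2 = 0.1213 mol, m_theo = 25.13 g.
At 79.5 % efficiency, m_actual = 0.795 × 25.13 = 20.0 g.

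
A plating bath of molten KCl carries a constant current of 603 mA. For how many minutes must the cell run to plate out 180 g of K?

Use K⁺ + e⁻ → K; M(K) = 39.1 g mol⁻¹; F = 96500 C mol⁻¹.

12300 min

n(K) = m/M = 180 / 39.1 = 4.604 mol.
Each K atom requires 1 electron, so n(e⁻) = 1 × 4.604 = 4.604 mol.
Q = n(e⁻)·F = 4.604 × 96500 = 444200 C.
t = Q/I = 444200 / 0.6030 A = 736700 s = 12300 min.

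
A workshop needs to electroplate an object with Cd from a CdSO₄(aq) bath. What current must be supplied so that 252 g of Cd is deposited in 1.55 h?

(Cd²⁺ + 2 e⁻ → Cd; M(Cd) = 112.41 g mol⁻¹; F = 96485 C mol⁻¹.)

n(Cd) = 252 / 112.41 = 2.242 mol.
n(e⁻) = 2 × 2.242 = 4.484 mol.
Q = n(e⁻)·F = 4.484 × 96485 = 432600 C.
I = Q/t = 432600 / 5580.0 s = 77.5 A.

77.5 A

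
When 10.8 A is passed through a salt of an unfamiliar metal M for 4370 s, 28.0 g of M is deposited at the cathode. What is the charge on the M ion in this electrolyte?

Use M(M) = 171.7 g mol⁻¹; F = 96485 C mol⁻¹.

+3

Q = I·t = 10.80 A × 4370.0 s = 47200 C, so n(e⁻) = 47200/96485 = 0.4892 mol.
n(M) deposited = 28.0 / 171.7 = 0.1631 mol.
Electrons per atom = n(e⁻)/n(M) = 0.4892 / 0.1631 = 3.00 ≈ 3, so the ion is M³⁺.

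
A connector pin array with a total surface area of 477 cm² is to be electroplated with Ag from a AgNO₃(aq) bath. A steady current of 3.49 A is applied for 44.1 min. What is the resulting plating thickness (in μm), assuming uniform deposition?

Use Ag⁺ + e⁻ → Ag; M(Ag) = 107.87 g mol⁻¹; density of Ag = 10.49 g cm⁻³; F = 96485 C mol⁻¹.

20.6 μm

Q = I·t = 3.490 × 2646.0 = 9235 C; n(e⁻) = 0.09571 mol.
n(Ag) = n(e⁻)/1 = 0.09571 mol, so m = 0.09571 × 107.87 = 10.32 g.
Volume = m/ρ = 10.32 / 10.49 = 0.9842 cm³.
Thickness = V/A = 0.9842 / 477 = 0.00206 cm = 20.6 μm.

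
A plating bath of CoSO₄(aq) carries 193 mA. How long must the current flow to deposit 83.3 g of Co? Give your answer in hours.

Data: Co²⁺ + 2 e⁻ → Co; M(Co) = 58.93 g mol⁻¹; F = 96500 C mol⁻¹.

393 h

n(Co) = m/M = 83.3 / 58.93 = 1.414 mol.
Each Co atom requires 2 electrons, so n(e⁻) = 2 × 1.414 = 2.827 mol.
Q = n(e⁻)·F = 2.827 × 96500 = 272800 C.
t = Q/I = 272800 / 0.1930 A = 1414000 s = 393 h.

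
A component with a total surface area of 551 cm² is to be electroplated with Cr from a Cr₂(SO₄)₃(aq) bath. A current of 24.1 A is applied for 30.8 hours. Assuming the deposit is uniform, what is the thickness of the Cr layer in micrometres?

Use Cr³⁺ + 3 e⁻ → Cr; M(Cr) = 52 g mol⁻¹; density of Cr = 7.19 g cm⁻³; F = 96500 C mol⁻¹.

1210 μm

Q = I·t = 24.10 × 110880 = 2672000 C; n(e⁻) = 27.69 mol.
n(Cr) = n(e⁻)/3 = 9.230 mol, so m = 9.230 × 52 = 480.0 g.
Volume = m/ρ = 480.0 / 7.19 = 66.76 cm³.
Thickness = V/A = 66.76 / 551 = 0.121 cm = 1210 μm.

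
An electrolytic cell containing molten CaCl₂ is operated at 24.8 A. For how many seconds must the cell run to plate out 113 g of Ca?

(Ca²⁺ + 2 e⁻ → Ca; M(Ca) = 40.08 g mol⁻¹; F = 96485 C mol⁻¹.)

n(Ca) = m/M = 113 / 40.08 = 2.819 mol.
Each Ca atom requires 2 electrons, so n(e⁻) = 2 × 2.819 = 5.639 mol.
Q = n(e⁻)·F = 5.639 × 96485 = 544100 C.
t = Q/I = 544100 / 24.80 A = 21940 s.

21900 s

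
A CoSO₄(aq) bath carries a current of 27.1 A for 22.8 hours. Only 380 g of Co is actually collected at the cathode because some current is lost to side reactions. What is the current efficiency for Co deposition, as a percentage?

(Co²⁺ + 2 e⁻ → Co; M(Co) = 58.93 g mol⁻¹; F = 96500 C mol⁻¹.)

Q = I·t = 27.10 × 82080 = 2224000 C; n(e⁻) = 2224000/96500 = 23.05 mol.
Theoretical n(Co) = n(e⁻)/2 = 11.53 mol, i.e. m_theo = 11.53 × 58.93 = 679.2 g.
Efficiency = m_actual / m_theo = 380 / 679.2 = 55.9 %.

55.9 %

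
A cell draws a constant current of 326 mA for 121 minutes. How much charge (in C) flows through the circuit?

Q = I·t = 0.3260 A × 7260.0 s = 2370 C.

2370 C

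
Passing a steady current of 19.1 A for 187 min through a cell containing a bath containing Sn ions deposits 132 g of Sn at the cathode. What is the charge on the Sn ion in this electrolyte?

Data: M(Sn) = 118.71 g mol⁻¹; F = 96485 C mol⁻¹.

Q = I·t = 19.10 A × 11220 s = 214300 C, so n(e⁻) = 214300/96485 = 2.221 mol.
n(Sn) deposited = 132 / 118.71 = 1.112 mol.
Electrons per atom = n(e⁻)/n(Sn) = 2.221 / 1.112 = 2.00 ≈ 2, so the ion is Sn²⁺.

+2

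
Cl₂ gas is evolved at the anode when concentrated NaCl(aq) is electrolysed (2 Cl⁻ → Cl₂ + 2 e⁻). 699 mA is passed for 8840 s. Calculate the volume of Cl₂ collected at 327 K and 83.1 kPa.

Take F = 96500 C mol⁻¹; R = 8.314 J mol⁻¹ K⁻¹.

Q = I·t = 0.6990 A × 8840.0 s = 6179 C.
n(e⁻) = Q/F = 6179 / 96500 = 0.06403 mol.
2 electrons are transferred per Cl₂ molecule, so n(Cl₂) = 0.06403 / 2 = 0.03202 mol.
V = nRT/P = (0.03202 × 8.314 × 327) / (83.1 × 10³ Pa) = 0.00105 m³ = 1.05 L.

1.05 L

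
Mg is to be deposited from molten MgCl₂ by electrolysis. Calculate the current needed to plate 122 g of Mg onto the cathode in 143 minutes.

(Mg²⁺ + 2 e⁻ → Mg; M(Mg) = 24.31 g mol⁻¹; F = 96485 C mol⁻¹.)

n(Mg) = 122 / 24.31 = 5.019 mol.
n(e⁻) = 2 × 5.019 = 10.04 mol.
Q = n(e⁻)·F = 10.04 × 96485 = 968400 C.
I = Q/t = 968400 / 8580.0 s = 113 A.

113 A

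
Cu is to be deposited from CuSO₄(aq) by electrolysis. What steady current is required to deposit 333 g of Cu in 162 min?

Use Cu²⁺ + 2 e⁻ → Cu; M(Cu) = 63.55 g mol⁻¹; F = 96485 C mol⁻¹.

n(Cu) = 333 / 63.55 = 5.240 mol.
n(e⁻) = 2 × 5.240 = 10.48 mol.
Q = n(e⁻)·F = 10.48 × 96485 = 1011000 C.
I = Q/t = 1011000 / 9720.0 s = 104 A.

104 A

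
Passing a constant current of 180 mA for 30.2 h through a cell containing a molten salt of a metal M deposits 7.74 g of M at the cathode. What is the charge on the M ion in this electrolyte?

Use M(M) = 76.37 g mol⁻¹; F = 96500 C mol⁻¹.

Q = I·t = 0.1800 A × 108720 s = 19570 C, so n(e⁻) = 19570/96500 = 0.2028 mol.
n(M) deposited = 7.74 / 76.37 = 0.1013 mol.
Electrons per atom = n(e⁻)/n(M) = 0.2028 / 0.1013 = 2.00 ≈ 2, so the ion is M²⁺.

+2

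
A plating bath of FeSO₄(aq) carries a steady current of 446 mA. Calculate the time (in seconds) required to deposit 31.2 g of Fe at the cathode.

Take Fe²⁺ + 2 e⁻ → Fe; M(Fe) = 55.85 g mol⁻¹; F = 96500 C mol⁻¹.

n(Fe) = m/M = 31.2 / 55.85 = 0.5586 mol.
Each Fe atom requires 2 electrons, so n(e⁻) = 2 × 0.5586 = 1.117 mol.
Q = n(e⁻)·F = 1.117 × 96500 = 107800 C.
t = Q/I = 107800 / 0.4460 A = 241700 s.

2.42 × 10⁵ s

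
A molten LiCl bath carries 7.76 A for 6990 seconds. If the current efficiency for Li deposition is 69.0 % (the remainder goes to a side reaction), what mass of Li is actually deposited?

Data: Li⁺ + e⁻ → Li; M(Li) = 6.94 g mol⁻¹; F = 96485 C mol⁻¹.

Q = I·t = 7.760 × 6990.0 = 54240 C.
n(e⁻) = 54240/96485 = 0.5622 mol; theoretically n(Li) = 0.5622/1 = 0.5622 mol, m_theo = 3.902 g.
At 69.0 % efficiency, m_actual = 0.690 × 3.902 = 2.69 g.

2.69 g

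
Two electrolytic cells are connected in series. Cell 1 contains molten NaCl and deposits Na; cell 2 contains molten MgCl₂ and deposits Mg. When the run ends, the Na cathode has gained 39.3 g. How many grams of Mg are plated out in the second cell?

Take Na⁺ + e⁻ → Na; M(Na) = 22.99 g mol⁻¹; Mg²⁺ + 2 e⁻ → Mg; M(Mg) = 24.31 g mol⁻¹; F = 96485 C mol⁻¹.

n(Na) = 39.3 / 22.99 = 1.709 mol.
Since Na⁺ + e⁻ → Na, n(e⁻) passed = 1 × 1.709 = 1.709 mol.
Cells in series carry the same charge, so the same 1.709 mol of electrons passes through cell 2.
Mg²⁺ + 2 e⁻ → Mg, so n(Mg) = 1.709 / 2 = 0.8547 mol.
m(Mg) = 0.8547 × 24.31 = 20.8 g.

20.8 g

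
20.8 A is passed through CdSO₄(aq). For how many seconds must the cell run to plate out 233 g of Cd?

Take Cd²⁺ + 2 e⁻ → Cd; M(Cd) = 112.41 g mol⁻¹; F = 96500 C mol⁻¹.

n(Cd) = m/M = 233 / 112.41 = 2.073 mol.
Each Cd atom requires 2 electrons, so n(e⁻) = 2 × 2.073 = 4.146 mol.
Q = n(e⁻)·F = 4.146 × 96500 = 400000 C.
t = Q/I = 400000 / 20.80 A = 19230 s.

19200 s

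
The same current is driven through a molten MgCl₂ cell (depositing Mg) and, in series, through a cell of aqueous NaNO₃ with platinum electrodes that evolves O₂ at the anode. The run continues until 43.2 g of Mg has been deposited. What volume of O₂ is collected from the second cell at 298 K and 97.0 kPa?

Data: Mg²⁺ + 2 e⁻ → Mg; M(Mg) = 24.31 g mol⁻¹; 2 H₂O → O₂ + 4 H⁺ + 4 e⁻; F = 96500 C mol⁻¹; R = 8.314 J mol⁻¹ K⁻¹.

22.7 L

n(Mg) = 43.2 / 24.31 = 1.777 mol, so n(e⁻) = 2 × 1.777 = 3.554 mol.
The cells are in series, so the same 3.554 mol of electrons passes through the second cell.
2 H₂O → O₂ + 4 H⁺ + 4 e⁻ — 4 mol e⁻ per mol O₂, so n(O₂) = 3.554/4 = 0.8885 mol.
V = nRT/P = (0.8885 × 8.314 × 298) / (97.0 × 10³) = 0.0227 m³ = 22.7 L.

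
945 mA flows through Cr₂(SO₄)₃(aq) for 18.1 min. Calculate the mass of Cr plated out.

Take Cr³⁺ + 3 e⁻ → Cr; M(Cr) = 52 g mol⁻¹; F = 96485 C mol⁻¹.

Q = I·t = 0.9450 A × 1086.0 s = 1026 C.
n(e⁻) = Q/F = 1026 / 96485 = 0.01064 mol.
Cr³⁺ + 3 e⁻ → Cr, so n(Cr) = n(e⁻)/3 = 0.003546 mol.
m = n·M = 0.003546 × 52 = 0.184 g.

0.184 g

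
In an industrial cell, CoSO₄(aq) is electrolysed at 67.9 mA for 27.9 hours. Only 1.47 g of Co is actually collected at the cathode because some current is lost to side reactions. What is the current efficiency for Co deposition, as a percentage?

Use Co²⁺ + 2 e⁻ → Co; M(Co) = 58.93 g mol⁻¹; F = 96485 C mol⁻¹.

Q = I·t = 0.06790 × 100440 = 6820 C; n(e⁻) = 6820/96485 = 0.07068 mol.
Theoretical n(Co) = n(e⁻)/2 = 0.03534 mol, i.e. m_theo = 0.03534 × 58.93 = 2.083 g.
Efficiency = m_actual / m_theo = 1.47 / 2.083 = 70.6 %.

70.6 %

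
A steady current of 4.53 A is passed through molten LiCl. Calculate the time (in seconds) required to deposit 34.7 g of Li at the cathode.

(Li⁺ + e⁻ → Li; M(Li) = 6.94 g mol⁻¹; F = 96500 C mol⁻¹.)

1.07 × 10⁵ s

n(Li) = m/M = 34.7 / 6.94 = 5.000 mol.
Each Li atom requires 1 electron, so n(e⁻) = 1 × 5.000 = 5.000 mol.
Q = n(e⁻)·F = 5.000 × 96500 = 482500 C.
t = Q/I = 482500 / 4.530 A = 106500 s.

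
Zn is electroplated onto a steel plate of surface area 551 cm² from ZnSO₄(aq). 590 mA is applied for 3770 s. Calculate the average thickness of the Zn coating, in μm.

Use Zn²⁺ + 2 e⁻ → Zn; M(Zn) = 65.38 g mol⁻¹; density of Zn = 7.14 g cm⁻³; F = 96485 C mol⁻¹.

1.92 μm

Q = I·t = 0.5900 × 3770.0 = 2224 C; n(e⁻) = 0.02305 mol.
n(Zn) = n(e⁻)/2 = 0.01153 mol, so m = 0.01153 × 65.38 = 0.7536 g.
Volume = m/ρ = 0.7536 / 7.14 = 0.1055 cm³.
Thickness = V/A = 0.1055 / 551 = 1.92 × 10⁻⁴ cm = 1.92 μm.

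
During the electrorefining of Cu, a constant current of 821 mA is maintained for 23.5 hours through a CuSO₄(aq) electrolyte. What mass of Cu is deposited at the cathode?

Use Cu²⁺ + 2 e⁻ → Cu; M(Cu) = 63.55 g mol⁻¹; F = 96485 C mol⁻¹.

Q = I·t = 0.8210 A × 84600 s = 69460 C.
n(e⁻) = Q/F = 69460 / 96485 = 0.7199 mol.
Cu²⁺ + 2 e⁻ → Cu, so n(Cu) = n(e⁻)/2 = 0.3599 mol.
m = n·M = 0.3599 × 63.55 = 22.9 g.

22.9 g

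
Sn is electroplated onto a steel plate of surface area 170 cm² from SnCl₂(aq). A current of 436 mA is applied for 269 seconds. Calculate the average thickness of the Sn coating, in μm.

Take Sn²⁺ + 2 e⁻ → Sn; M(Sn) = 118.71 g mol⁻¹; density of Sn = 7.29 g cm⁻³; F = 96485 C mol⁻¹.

Q = I·t = 0.4360 × 269.00 = 117.3 C; n(e⁻) = 0.001216 mol.
n(Sn) = n(e⁻)/2 = 0.0006078 mol, so m = 0.0006078 × 118.71 = 0.07215 g.
Volume = m/ρ = 0.07215 / 7.29 = 0.009897 cm³.
Thickness = V/A = 0.009897 / 170 = 5.82 × 10⁻⁵ cm = 0.582 μm.

0.582 μm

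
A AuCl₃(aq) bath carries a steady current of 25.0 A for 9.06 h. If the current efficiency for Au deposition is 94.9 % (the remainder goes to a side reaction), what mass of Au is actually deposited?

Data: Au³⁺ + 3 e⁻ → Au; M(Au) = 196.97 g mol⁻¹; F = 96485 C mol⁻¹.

Q = I·t = 25.00 × 32616 = 815400 C.
n(e⁻) = 815400/96485 = 8.451 mol; theoretically n(Au) = 8.451/3 = 2.817 mol, m_theo = 554.9 g.
At 94.9 % efficiency, m_actual = 0.949 × 554.9 = 527 g.

527 g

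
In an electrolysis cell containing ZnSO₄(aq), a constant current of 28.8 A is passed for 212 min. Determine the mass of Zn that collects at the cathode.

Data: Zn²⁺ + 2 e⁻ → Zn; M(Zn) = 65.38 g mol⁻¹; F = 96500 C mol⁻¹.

Q = I·t = 28.80 A × 12720 s = 366300 C.
n(e⁻) = Q/F = 366300 / 96500 = 3.796 mol.
Zn²⁺ + 2 e⁻ → Zn, so n(Zn) = n(e⁻)/2 = 1.898 mol.
m = n·M = 1.898 × 65.38 = 124 g.

124 g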